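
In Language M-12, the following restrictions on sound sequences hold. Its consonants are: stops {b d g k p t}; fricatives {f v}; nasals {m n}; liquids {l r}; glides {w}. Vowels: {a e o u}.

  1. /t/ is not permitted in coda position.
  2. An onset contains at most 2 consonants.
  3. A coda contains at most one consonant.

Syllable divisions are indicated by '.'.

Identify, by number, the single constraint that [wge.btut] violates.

[wge.btut]: syllable 2 coda contains /t/.
This is a violation of constraint 1: "/t/ is not permitted in coda position."
The remaining constraints (2, 3) are satisfied.

1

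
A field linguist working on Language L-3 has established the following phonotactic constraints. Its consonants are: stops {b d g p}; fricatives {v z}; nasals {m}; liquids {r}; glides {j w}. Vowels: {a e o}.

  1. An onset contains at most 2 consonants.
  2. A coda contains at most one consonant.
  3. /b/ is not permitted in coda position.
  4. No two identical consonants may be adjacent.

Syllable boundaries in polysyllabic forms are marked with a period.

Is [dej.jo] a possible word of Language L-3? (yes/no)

no

[dej.jo] — violates constraint 4: adjacent identical consonants /jj/ → phonotactically illegal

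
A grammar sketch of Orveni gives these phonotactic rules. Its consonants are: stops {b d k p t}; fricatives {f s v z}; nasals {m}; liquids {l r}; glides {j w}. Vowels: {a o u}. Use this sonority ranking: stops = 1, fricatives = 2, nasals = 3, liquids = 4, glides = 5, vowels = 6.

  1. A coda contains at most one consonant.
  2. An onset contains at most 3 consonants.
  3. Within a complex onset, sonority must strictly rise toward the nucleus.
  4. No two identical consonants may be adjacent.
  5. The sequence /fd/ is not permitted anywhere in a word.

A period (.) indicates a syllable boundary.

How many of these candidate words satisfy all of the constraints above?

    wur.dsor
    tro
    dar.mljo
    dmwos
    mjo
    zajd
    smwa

wur.dsor — σ1 onset /w/, coda /r/ ok; σ2 onset /ds/ (1→2 rises), coda /r/ ok → phonotactically legal
tro — σ1 onset /tr/ (1→4 rises), coda /∅/ ok → phonotactically legal
dar.mljo — σ1 onset /d/, coda /r/ ok; σ2 onset /mlj/ (3→4→5 rises), coda /∅/ ok → phonotactically legal
dmwos — σ1 onset /dmw/ (1→3→5 rises), coda /s/ ok → phonotactically legal
mjo — σ1 onset /mj/ (3→5 rises), coda /∅/ ok → phonotactically legal
zajd — violates constraint 1: syllable 1 coda /jd/ has 2 consonants (> 1) → phonotactically illegal
smwa — σ1 onset /smw/ (2→3→5 rises), coda /∅/ ok → phonotactically legal
Phonotactically legal: wur.dsor, tro, dar.mljo, dmwos, mjo, smwa → 6.

6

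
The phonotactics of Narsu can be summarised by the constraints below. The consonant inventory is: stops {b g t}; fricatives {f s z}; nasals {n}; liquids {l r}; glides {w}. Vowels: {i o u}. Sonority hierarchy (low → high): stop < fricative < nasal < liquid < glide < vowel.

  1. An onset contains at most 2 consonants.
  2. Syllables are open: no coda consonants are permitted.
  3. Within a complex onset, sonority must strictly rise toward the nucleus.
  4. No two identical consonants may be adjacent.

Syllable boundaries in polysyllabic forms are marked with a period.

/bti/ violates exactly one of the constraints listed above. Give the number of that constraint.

/bti/: syllable 1 onset /bt/: /b/ (stop, 1) → /t/ (stop, 1) does not rise.
This is a violation of constraint 3: "Within a complex onset, sonority must strictly rise toward the nucleus."
The remaining constraints (1, 2, 4) are satisfied.

3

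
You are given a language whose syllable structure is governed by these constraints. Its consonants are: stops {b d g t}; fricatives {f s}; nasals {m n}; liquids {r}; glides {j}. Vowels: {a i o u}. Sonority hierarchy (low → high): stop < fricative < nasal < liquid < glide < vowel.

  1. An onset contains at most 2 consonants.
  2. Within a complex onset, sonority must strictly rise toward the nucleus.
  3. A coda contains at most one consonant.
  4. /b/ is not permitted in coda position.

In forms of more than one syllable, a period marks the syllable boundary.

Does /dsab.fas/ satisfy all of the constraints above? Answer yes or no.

/dsab.fas/ — violates constraint 4: syllable 1 coda contains /b/ → not permitted

no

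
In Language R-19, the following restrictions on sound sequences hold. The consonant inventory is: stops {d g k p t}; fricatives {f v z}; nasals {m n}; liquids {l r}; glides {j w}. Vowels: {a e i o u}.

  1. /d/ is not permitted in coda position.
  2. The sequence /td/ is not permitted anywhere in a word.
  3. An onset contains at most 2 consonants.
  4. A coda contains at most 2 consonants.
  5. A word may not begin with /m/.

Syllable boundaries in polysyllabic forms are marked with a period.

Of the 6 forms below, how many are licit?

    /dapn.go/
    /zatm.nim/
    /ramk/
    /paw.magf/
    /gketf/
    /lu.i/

/dapn.go/ — σ1 onset /d/, coda /pn/ (2C) ok; σ2 onset /g/, coda /∅/ ok → licit
/zatm.nim/ — σ1 onset /z/, coda /tm/ (2C) ok; σ2 onset /n/, coda /m/ ok → licit
/ramk/ — σ1 onset /r/, coda /mk/ (2C) ok → licit
/paw.magf/ — σ1 onset /p/, coda /w/ ok; σ2 onset /m/, coda /gf/ (2C) ok → licit
/gketf/ — σ1 onset /gk/ (2C), coda /tf/ (2C) ok → licit
/lu.i/ — σ1 onset /l/, coda /∅/ ok; σ2 onset /∅/, coda /∅/ ok → licit
Licit: /dapn.go/, /zatm.nim/, /ramk/, /paw.magf/, /gketf/, /lu.i/ → 6.

6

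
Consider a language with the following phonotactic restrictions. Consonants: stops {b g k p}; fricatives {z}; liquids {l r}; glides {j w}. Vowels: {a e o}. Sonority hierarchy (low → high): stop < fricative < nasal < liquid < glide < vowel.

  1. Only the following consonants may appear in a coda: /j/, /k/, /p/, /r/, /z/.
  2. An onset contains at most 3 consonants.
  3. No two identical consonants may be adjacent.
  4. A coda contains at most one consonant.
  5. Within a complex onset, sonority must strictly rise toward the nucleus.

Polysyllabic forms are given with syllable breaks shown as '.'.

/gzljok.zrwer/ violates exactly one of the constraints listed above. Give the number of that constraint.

/gzljok.zrwer/: syllable 1 onset /gzlj/ has 4 consonants (> 3).
This is a violation of constraint 2: "An onset contains at most 3 consonants."
The remaining constraints (1, 3, 4, 5) are satisfied.

2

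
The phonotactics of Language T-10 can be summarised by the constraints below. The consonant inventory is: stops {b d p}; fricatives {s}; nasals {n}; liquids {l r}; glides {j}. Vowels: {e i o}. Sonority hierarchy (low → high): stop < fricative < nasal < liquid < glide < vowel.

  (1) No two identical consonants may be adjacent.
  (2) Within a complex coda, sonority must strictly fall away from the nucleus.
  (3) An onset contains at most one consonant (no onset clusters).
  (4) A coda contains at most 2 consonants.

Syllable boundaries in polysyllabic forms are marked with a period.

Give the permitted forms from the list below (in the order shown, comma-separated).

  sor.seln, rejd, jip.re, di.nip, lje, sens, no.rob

sor.seln, rejd, jip.re, di.nip, sens, no.rob

sor.seln — σ1 onset /s/, coda /r/ ok; σ2 onset /s/, coda /ln/ (4→3 falls) ok → permitted
rejd — σ1 onset /r/, coda /jd/ (5→1 falls) ok → permitted
jip.re — σ1 onset /j/, coda /p/ ok; σ2 onset /r/, coda /∅/ ok → permitted
di.nip — σ1 onset /d/, coda /∅/ ok; σ2 onset /n/, coda /p/ ok → permitted
lje — violates constraint 3: syllable 1 onset /lj/ has 2 consonants (> 1) → not permitted
sens — σ1 onset /s/, coda /ns/ (3→2 falls) ok → permitted
no.rob — σ1 onset /n/, coda /∅/ ok; σ2 onset /r/, coda /b/ ok → permitted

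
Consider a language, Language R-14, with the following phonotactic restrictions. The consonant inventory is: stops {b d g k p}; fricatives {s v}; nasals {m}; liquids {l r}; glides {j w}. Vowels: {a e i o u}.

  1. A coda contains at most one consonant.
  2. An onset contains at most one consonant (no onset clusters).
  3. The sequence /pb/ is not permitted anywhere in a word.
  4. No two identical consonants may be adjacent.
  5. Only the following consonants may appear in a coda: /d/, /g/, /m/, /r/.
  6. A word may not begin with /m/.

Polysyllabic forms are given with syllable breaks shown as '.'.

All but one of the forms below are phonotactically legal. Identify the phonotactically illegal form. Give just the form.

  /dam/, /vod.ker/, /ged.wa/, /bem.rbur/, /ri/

/bem.rbur/

/dam/ — σ1 onset /d/, coda /m/ ok → phonotactically legal
/vod.ker/ — σ1 onset /v/, coda /d/ ok; σ2 onset /k/, coda /r/ ok → phonotactically legal
/ged.wa/ — σ1 onset /g/, coda /d/ ok; σ2 onset /w/, coda /∅/ ok → phonotactically legal
/bem.rbur/ — violates constraint 2: syllable 2 onset /rb/ has 2 consonants (> 1) → phonotactically illegal
/ri/ — σ1 onset /r/, coda /∅/ ok → phonotactically legal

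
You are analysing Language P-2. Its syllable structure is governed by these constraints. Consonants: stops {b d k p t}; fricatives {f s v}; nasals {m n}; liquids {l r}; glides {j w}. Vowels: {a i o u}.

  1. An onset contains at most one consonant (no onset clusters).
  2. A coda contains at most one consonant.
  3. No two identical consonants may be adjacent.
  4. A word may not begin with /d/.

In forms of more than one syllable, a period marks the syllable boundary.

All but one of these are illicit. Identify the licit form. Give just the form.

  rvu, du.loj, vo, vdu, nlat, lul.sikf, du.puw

vo

rvu — violates constraint 1: syllable 1 onset /rv/ has 2 consonants (> 1) → illicit
du.loj — violates constraint 4: word begins with /d/ → illicit
vo — σ1 onset /v/, coda /∅/ ok → licit
vdu — violates constraint 1: syllable 1 onset /vd/ has 2 consonants (> 1) → illicit
nlat — violates constraint 1: syllable 1 onset /nl/ has 2 consonants (> 1) → illicit
lul.sikf — violates constraint 2: syllable 2 coda /kf/ has 2 consonants (> 1) → illicit
du.puw — violates constraint 4: word begins with /d/ → illicit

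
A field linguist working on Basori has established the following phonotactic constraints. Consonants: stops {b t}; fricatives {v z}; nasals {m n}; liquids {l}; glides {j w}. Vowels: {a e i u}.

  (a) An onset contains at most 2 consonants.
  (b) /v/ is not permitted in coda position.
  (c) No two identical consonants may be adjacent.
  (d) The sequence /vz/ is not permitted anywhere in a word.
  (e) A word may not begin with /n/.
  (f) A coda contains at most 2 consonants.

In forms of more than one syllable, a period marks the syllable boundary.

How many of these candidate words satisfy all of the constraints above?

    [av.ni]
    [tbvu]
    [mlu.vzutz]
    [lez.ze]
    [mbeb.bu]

0

[av.ni] — violates constraint (b): syllable 1 coda contains /v/ → not permitted
[tbvu] — violates constraint (a): syllable 1 onset /tbv/ has 3 consonants (> 2) → not permitted
[mlu.vzutz] — violates constraint (d): contains banned sequence /vz/ → not permitted
[lez.ze] — violates constraint (c): adjacent identical consonants /zz/ → not permitted
[mbeb.bu] — violates constraint (c): adjacent identical consonants /bb/ → not permitted
No form is permitted → 0.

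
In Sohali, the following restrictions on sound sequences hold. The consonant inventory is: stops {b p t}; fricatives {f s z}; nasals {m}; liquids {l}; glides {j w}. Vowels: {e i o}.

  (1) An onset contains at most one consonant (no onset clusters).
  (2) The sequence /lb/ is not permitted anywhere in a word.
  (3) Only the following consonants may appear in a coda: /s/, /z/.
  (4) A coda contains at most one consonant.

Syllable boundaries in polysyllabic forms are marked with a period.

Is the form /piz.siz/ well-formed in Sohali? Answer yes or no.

/piz.siz/ — σ1 onset /p/, coda /z/ ok; σ2 onset /s/, coda /z/ ok → well-formed

yes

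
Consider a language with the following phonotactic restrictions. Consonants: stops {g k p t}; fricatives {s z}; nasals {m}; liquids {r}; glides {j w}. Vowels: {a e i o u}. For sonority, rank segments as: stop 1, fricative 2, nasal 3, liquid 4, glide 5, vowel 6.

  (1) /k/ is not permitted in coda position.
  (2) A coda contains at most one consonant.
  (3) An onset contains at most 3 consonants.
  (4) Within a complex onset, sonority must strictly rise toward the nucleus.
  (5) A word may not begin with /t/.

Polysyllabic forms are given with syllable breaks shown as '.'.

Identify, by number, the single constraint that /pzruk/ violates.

1

/pzruk/: syllable 1 coda contains /k/.
This is a violation of constraint 1: "/k/ is not permitted in coda position."
The remaining constraints (2, 3, 4, 5) are satisfied.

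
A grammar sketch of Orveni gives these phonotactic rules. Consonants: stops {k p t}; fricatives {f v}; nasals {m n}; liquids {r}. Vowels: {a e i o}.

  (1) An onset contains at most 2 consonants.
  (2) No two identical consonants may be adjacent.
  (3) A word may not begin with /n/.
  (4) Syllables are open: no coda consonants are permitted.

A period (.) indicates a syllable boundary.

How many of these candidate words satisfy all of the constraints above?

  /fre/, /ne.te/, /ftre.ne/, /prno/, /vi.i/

2

/fre/ — σ1 onset /fr/ (2C), coda /∅/ ok → licit
/ne.te/ — violates constraint 3: word begins with /n/ → illicit
/ftre.ne/ — violates constraint 1: syllable 1 onset /ftr/ has 3 consonants (> 2) → illicit
/prno/ — violates constraint 1: syllable 1 onset /prn/ has 3 consonants (> 2) → illicit
/vi.i/ — σ1 onset /v/, coda /∅/ ok; σ2 onset /∅/, coda /∅/ ok → licit
Licit: /fre/, /vi.i/ → 2.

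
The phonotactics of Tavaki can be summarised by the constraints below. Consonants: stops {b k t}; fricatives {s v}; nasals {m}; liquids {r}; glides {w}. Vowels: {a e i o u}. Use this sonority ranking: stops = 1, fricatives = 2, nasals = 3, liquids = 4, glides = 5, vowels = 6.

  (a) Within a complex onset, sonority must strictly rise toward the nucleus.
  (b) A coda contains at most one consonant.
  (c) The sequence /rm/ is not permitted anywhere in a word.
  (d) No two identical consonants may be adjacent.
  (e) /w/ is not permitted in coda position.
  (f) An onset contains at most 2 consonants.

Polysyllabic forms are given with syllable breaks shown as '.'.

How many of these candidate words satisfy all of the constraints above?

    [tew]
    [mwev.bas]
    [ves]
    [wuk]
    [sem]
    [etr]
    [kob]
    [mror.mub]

5

[tew] — violates constraint (e): syllable 1 coda contains /w/ → phonotactically illegal
[mwev.bas] — σ1 onset /mw/ (3→5 rises), coda /v/ ok; σ2 onset /b/, coda /s/ ok → phonotactically legal
[ves] — σ1 onset /v/, coda /s/ ok → phonotactically legal
[wuk] — σ1 onset /w/, coda /k/ ok → phonotactically legal
[sem] — σ1 onset /s/, coda /m/ ok → phonotactically legal
[etr] — violates constraint (b): syllable 1 coda /tr/ has 2 consonants (> 1) → phonotactically illegal
[kob] — σ1 onset /k/, coda /b/ ok → phonotactically legal
[mror.mub] — violates constraint (c): contains banned sequence /rm/ → phonotactically illegal
Phonotactically legal: [mwev.bas], [ves], [wuk], [sem], [kob] → 5.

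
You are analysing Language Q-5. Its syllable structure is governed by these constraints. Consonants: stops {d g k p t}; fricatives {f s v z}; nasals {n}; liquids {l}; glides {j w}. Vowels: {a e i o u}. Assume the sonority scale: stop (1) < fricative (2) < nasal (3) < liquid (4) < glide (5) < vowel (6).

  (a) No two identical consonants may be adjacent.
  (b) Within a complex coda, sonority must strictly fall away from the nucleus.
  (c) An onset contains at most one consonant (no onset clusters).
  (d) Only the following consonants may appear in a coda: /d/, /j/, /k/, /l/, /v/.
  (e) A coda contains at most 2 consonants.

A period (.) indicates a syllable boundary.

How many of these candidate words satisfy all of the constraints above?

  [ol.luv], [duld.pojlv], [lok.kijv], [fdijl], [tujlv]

0

[ol.luv] — violates constraint (a): adjacent identical consonants /ll/ → not permitted
[duld.pojlv] — violates constraint (e): syllable 2 coda /jlv/ has 3 consonants (> 2) → not permitted
[lok.kijv] — violates constraint (a): adjacent identical consonants /kk/ → not permitted
[fdijl] — violates constraint (c): syllable 1 onset /fd/ has 2 consonants (> 1) → not permitted
[tujlv] — violates constraint (e): syllable 1 coda /jlv/ has 3 consonants (> 2) → not permitted
No form is permitted → 0.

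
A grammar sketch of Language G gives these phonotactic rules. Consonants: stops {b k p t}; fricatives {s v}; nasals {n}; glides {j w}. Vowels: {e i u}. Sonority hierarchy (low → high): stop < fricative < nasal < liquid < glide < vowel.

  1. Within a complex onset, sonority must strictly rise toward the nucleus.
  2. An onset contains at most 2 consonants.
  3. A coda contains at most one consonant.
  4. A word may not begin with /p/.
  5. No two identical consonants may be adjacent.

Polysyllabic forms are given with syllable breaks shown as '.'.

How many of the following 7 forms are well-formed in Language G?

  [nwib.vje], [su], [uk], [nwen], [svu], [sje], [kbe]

5

[nwib.vje] — σ1 onset /nw/ (3→5 rises), coda /b/ ok; σ2 onset /vj/ (2→5 rises), coda /∅/ ok → well-formed
[su] — σ1 onset /s/, coda /∅/ ok → well-formed
[uk] — σ1 onset /∅/, coda /k/ ok → well-formed
[nwen] — σ1 onset /nw/ (3→5 rises), coda /n/ ok → well-formed
[svu] — violates constraint 1: syllable 1 onset /sv/: /s/ (fricative, 2) → /v/ (fricative, 2) does not rise → ill-formed
[sje] — σ1 onset /sj/ (2→5 rises), coda /∅/ ok → well-formed
[kbe] — violates constraint 1: syllable 1 onset /kb/: /k/ (stop, 1) → /b/ (stop, 1) does not rise → ill-formed
Well-formed: [nwib.vje], [su], [uk], [nwen], [sje] → 5.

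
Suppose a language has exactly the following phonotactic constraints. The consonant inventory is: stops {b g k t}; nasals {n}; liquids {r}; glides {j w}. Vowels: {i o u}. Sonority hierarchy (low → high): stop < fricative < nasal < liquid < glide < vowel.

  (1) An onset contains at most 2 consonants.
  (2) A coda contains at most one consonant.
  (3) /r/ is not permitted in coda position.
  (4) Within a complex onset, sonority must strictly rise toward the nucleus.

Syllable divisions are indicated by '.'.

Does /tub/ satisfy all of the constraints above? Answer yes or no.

yes

/tub/ — σ1 onset /t/, coda /b/ ok → licit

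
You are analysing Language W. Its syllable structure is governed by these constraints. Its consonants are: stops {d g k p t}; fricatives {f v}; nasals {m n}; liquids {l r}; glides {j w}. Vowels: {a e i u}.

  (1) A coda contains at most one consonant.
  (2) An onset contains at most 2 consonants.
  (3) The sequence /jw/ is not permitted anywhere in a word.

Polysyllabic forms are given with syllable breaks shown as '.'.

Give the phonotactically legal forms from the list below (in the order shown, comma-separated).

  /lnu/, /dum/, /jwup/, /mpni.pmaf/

/lnu/ — σ1 onset /ln/ (2C), coda /∅/ ok → phonotactically legal
/dum/ — σ1 onset /d/, coda /m/ ok → phonotactically legal
/jwup/ — violates constraint 3: contains banned sequence /jw/ → phonotactically illegal
/mpni.pmaf/ — violates constraint 2: syllable 1 onset /mpn/ has 3 consonants (> 2) → phonotactically illegal

/lnu/, /dum/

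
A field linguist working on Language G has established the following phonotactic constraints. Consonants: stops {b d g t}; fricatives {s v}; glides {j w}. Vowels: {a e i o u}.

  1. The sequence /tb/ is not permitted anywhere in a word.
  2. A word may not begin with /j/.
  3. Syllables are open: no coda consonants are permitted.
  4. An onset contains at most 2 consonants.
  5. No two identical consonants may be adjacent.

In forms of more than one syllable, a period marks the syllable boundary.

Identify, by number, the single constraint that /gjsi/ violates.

/gjsi/: syllable 1 onset /gjs/ has 3 consonants (> 2).
This is a violation of constraint 4: "An onset contains at most 2 consonants."
The remaining constraints (1, 2, 3, 5) are satisfied.

4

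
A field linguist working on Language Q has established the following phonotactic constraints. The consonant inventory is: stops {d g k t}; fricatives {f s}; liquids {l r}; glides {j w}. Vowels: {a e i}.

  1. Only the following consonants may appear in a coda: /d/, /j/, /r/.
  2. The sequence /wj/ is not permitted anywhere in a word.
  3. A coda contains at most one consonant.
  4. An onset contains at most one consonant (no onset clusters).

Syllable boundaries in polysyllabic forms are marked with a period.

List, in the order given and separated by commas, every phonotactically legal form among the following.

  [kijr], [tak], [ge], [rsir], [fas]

[ge]

[kijr] — violates constraint 3: syllable 1 coda /jr/ has 2 consonants (> 1) → phonotactically illegal
[tak] — violates constraint 1: syllable 1 coda contains /k/, which is not a licensed coda consonant → phonotactically illegal
[ge] — σ1 onset /g/, coda /∅/ ok → phonotactically legal
[rsir] — violates constraint 4: syllable 1 onset /rs/ has 2 consonants (> 1) → phonotactically illegal
[fas] — violates constraint 1: syllable 1 coda contains /s/, which is not a licensed coda consonant → phonotactically illegal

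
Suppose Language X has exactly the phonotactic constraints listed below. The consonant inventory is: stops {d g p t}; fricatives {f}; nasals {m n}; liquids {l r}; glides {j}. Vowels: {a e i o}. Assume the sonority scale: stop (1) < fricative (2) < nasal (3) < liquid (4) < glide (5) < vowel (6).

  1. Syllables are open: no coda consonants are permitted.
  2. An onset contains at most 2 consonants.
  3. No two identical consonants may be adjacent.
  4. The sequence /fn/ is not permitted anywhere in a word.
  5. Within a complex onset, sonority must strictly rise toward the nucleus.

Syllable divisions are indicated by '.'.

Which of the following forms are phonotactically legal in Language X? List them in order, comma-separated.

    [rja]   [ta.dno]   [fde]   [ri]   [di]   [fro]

[rja] — σ1 onset /rj/ (4→5 rises), coda /∅/ ok → phonotactically legal
[ta.dno] — σ1 onset /t/, coda /∅/ ok; σ2 onset /dn/ (1→3 rises), coda /∅/ ok → phonotactically legal
[fde] — violates constraint 5: syllable 1 onset /fd/: /f/ (fricative, 2) → /d/ (stop, 1) does not rise → phonotactically illegal
[ri] — σ1 onset /r/, coda /∅/ ok → phonotactically legal
[di] — σ1 onset /d/, coda /∅/ ok → phonotactically legal
[fro] — σ1 onset /fr/ (2→4 rises), coda /∅/ ok → phonotactically legal

[rja], [ta.dno], [ri], [di], [fro]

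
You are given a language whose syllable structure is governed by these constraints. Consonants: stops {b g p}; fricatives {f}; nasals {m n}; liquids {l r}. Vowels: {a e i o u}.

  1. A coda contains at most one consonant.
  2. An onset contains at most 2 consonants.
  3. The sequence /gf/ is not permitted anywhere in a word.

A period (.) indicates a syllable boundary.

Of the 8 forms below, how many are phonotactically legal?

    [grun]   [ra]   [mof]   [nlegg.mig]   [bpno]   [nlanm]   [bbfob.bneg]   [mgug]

[grun] — σ1 onset /gr/ (2C), coda /n/ ok → phonotactically legal
[ra] — σ1 onset /r/, coda /∅/ ok → phonotactically legal
[mof] — σ1 onset /m/, coda /f/ ok → phonotactically legal
[nlegg.mig] — violates constraint 1: syllable 1 coda /gg/ has 2 consonants (> 1) → phonotactically illegal
[bpno] — violates constraint 2: syllable 1 onset /bpn/ has 3 consonants (> 2) → phonotactically illegal
[nlanm] — violates constraint 1: syllable 1 coda /nm/ has 2 consonants (> 1) → phonotactically illegal
[bbfob.bneg] — violates constraint 2: syllable 1 onset /bbf/ has 3 consonants (> 2) → phonotactically illegal
[mgug] — σ1 onset /mg/ (2C), coda /g/ ok → phonotactically legal
Phonotactically legal: [grun], [ra], [mof], [mgug] → 4.

4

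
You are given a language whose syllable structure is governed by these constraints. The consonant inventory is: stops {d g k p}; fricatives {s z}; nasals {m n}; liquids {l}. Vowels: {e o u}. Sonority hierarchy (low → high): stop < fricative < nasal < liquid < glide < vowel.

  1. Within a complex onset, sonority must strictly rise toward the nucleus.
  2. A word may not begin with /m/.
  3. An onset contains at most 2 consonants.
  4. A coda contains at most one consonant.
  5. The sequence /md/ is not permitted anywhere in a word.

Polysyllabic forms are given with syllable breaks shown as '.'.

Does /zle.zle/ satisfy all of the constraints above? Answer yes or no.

/zle.zle/ — σ1 onset /zl/ (2→4 rises), coda /∅/ ok; σ2 onset /zl/ (2→4 rises), coda /∅/ ok → licit

yes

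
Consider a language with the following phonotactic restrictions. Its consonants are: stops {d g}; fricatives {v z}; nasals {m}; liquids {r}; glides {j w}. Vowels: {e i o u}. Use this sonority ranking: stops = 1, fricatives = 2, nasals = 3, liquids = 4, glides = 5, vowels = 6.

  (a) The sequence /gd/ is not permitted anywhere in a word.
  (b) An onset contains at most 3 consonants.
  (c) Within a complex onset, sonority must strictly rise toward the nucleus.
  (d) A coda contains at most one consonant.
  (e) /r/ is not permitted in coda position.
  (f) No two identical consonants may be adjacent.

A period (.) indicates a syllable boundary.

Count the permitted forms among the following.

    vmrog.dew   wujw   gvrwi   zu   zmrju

1

vmrog.dew — violates constraint (a): contains banned sequence /gd/ → not permitted
wujw — violates constraint (d): syllable 1 coda /jw/ has 2 consonants (> 1) → not permitted
gvrwi — violates constraint (b): syllable 1 onset /gvrw/ has 4 consonants (> 3) → not permitted
zu — σ1 onset /z/, coda /∅/ ok → permitted
zmrju — violates constraint (b): syllable 1 onset /zmrj/ has 4 consonants (> 3) → not permitted
Permitted: zu → 1.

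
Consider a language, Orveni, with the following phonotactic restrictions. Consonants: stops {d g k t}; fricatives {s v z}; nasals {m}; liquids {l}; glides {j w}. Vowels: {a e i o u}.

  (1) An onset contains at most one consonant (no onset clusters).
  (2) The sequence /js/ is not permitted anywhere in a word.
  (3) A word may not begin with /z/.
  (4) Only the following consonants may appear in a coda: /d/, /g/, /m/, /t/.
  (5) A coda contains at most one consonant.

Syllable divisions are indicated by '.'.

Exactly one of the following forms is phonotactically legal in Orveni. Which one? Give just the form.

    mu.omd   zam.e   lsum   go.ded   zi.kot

mu.omd — violates constraint 5: syllable 2 coda /md/ has 2 consonants (> 1) → phonotactically illegal
zam.e — violates constraint 3: word begins with /z/ → phonotactically illegal
lsum — violates constraint 1: syllable 1 onset /ls/ has 2 consonants (> 1) → phonotactically illegal
go.ded — σ1 onset /g/, coda /∅/ ok; σ2 onset /d/, coda /d/ ok → phonotactically legal
zi.kot — violates constraint 3: word begins with /z/ → phonotactically illegal

go.ded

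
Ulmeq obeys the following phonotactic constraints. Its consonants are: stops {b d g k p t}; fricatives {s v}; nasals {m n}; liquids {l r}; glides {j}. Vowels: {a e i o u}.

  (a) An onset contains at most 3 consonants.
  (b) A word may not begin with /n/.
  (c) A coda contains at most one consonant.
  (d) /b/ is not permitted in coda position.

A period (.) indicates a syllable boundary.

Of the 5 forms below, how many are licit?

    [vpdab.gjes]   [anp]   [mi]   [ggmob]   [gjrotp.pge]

1

[vpdab.gjes] — violates constraint (d): syllable 1 coda contains /b/ → illicit
[anp] — violates constraint (c): syllable 1 coda /np/ has 2 consonants (> 1) → illicit
[mi] — σ1 onset /m/, coda /∅/ ok → licit
[ggmob] — violates constraint (d): syllable 1 coda contains /b/ → illicit
[gjrotp.pge] — violates constraint (c): syllable 1 coda /tp/ has 2 consonants (> 1) → illicit
Licit: [mi] → 1.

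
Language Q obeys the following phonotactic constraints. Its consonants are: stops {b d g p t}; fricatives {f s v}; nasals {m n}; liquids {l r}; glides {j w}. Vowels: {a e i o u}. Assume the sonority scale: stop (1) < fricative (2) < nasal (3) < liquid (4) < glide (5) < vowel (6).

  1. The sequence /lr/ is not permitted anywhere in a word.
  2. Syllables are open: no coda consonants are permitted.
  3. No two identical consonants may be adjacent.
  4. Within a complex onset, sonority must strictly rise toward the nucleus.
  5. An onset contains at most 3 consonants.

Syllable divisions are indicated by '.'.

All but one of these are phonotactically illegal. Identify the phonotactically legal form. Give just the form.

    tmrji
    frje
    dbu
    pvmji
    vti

tmrji — violates constraint 5: syllable 1 onset /tmrj/ has 4 consonants (> 3) → phonotactically illegal
frje — σ1 onset /frj/ (2→4→5 rises), coda /∅/ ok → phonotactically legal
dbu — violates constraint 4: syllable 1 onset /db/: /d/ (stop, 1) → /b/ (stop, 1) does not rise → phonotactically illegal
pvmji — violates constraint 5: syllable 1 onset /pvmj/ has 4 consonants (> 3) → phonotactically illegal
vti — violates constraint 4: syllable 1 onset /vt/: /v/ (fricative, 2) → /t/ (stop, 1) does not rise → phonotactically illegal

frje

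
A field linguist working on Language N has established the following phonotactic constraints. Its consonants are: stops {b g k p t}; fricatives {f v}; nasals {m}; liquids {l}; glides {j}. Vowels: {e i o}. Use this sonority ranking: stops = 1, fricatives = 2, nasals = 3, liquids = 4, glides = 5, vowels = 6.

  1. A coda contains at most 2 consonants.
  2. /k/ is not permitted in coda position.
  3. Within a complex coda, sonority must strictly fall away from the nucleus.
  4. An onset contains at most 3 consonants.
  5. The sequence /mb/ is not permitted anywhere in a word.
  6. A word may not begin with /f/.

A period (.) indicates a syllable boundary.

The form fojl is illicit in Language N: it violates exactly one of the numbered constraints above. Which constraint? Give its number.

fojl: word begins with /f/.
This is a violation of constraint 6: "A word may not begin with /f/."
The remaining constraints (1, 2, 3, 4, 5) are satisfied.

6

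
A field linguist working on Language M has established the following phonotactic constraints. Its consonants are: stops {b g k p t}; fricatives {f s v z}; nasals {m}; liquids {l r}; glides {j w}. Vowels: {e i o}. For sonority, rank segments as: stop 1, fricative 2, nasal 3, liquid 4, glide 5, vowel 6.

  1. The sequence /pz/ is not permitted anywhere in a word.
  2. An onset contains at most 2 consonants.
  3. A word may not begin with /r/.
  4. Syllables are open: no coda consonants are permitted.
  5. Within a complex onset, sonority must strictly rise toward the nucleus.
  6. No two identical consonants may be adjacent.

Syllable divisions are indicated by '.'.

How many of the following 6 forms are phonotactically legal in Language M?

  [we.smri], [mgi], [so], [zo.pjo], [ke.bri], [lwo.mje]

[we.smri] — violates constraint 2: syllable 2 onset /smr/ has 3 consonants (> 2) → phonotactically illegal
[mgi] — violates constraint 5: syllable 1 onset /mg/: /m/ (nasal, 3) → /g/ (stop, 1) does not rise → phonotactically illegal
[so] — σ1 onset /s/, coda /∅/ ok → phonotactically legal
[zo.pjo] — σ1 onset /z/, coda /∅/ ok; σ2 onset /pj/ (1→5 rises), coda /∅/ ok → phonotactically legal
[ke.bri] — σ1 onset /k/, coda /∅/ ok; σ2 onset /br/ (1→4 rises), coda /∅/ ok → phonotactically legal
[lwo.mje] — σ1 onset /lw/ (4→5 rises), coda /∅/ ok; σ2 onset /mj/ (3→5 rises), coda /∅/ ok → phonotactically legal
Phonotactically legal: [so], [zo.pjo], [ke.bri], [lwo.mje] → 4.

4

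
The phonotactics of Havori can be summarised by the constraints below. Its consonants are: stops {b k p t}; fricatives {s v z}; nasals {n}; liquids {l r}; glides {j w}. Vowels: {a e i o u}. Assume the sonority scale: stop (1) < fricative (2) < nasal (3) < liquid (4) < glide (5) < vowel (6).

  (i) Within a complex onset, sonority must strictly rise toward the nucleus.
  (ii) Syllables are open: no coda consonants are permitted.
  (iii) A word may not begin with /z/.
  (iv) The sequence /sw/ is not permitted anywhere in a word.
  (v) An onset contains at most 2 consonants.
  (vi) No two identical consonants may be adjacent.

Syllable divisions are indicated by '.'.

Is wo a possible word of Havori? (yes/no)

wo — σ1 onset /w/, coda /∅/ ok → permitted

yes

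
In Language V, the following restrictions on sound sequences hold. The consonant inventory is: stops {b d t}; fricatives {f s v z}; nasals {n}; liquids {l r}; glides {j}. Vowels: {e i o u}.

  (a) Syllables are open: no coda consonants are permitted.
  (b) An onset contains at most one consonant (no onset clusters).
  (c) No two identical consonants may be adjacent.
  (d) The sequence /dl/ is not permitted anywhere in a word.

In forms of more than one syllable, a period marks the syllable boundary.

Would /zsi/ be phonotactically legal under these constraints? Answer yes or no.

no

/zsi/ — violates constraint (b): syllable 1 onset /zs/ has 2 consonants (> 1) → phonotactically illegal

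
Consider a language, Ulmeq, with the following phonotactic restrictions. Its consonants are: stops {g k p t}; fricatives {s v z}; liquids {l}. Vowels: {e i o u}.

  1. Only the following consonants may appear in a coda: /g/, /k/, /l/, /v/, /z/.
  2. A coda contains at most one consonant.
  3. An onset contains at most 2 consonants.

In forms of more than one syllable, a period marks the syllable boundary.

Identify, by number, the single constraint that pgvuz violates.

3

pgvuz: syllable 1 onset /pgv/ has 3 consonants (> 2).
This is a violation of constraint 3: "An onset contains at most 2 consonants."
The remaining constraints (1, 2) are satisfied.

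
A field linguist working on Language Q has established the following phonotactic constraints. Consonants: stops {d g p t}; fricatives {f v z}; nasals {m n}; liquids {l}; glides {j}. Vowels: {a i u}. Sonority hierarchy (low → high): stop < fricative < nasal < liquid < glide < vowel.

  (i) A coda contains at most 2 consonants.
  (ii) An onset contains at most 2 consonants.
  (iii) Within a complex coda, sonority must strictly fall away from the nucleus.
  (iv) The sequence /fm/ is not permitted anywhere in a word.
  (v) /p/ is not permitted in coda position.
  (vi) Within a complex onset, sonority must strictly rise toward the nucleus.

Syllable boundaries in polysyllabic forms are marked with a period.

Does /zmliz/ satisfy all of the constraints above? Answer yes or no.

no

/zmliz/ — violates constraint (ii): syllable 1 onset /zml/ has 3 consonants (> 2) → illicit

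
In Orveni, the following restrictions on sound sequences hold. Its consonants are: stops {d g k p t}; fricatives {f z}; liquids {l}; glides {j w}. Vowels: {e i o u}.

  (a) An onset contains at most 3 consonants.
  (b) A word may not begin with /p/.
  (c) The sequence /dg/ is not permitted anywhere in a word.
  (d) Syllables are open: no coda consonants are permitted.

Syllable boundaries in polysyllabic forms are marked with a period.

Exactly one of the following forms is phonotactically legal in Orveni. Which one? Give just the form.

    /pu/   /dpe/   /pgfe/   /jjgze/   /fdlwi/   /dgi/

/dpe/

/pu/ — violates constraint (b): word begins with /p/ → phonotactically illegal
/dpe/ — σ1 onset /dp/ (2C), coda /∅/ ok → phonotactically legal
/pgfe/ — violates constraint (b): word begins with /p/ → phonotactically illegal
/jjgze/ — violates constraint (a): syllable 1 onset /jjgz/ has 4 consonants (> 3) → phonotactically illegal
/fdlwi/ — violates constraint (a): syllable 1 onset /fdlw/ has 4 consonants (> 3) → phonotactically illegal
/dgi/ — violates constraint (c): contains banned sequence /dg/ → phonotactically illegal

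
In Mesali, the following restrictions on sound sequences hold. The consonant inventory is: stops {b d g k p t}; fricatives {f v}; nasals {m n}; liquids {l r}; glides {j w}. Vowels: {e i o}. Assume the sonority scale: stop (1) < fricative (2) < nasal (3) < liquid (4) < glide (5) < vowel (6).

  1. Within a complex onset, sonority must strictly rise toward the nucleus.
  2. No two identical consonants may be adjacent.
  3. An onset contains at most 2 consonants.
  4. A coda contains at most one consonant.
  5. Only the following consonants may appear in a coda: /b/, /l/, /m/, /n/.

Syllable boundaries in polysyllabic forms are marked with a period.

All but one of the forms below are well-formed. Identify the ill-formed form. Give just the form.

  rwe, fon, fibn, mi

rwe — σ1 onset /rw/ (4→5 rises), coda /∅/ ok → well-formed
fon — σ1 onset /f/, coda /n/ ok → well-formed
fibn — violates constraint 4: syllable 1 coda /bn/ has 2 consonants (> 1) → ill-formed
mi — σ1 onset /m/, coda /∅/ ok → well-formed

fibn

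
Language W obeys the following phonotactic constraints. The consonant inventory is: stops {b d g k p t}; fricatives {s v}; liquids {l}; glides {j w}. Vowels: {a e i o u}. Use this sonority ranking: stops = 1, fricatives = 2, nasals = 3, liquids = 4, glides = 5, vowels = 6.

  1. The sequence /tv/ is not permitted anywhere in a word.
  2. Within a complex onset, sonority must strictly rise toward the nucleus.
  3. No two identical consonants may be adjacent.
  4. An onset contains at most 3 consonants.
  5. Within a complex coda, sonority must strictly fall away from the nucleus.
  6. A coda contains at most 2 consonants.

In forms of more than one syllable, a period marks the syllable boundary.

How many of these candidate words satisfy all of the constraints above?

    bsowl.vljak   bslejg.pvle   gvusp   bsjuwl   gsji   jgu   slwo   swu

bsowl.vljak — σ1 onset /bs/ (1→2 rises), coda /wl/ (5→4 falls) ok; σ2 onset /vlj/ (2→4→5 rises), coda /k/ ok → permitted
bslejg.pvle — σ1 onset /bsl/ (1→2→4 rises), coda /jg/ (5→1 falls) ok; σ2 onset /pvl/ (1→2→4 rises), coda /∅/ ok → permitted
gvusp — σ1 onset /gv/ (1→2 rises), coda /sp/ (2→1 falls) ok → permitted
bsjuwl — σ1 onset /bsj/ (1→2→5 rises), coda /wl/ (5→4 falls) ok → permitted
gsji — σ1 onset /gsj/ (1→2→5 rises), coda /∅/ ok → permitted
jgu — violates constraint 2: syllable 1 onset /jg/: /j/ (glide, 5) → /g/ (stop, 1) does not rise → not permitted
slwo — σ1 onset /slw/ (2→4→5 rises), coda /∅/ ok → permitted
swu — σ1 onset /sw/ (2→5 rises), coda /∅/ ok → permitted
Permitted: bsowl.vljak, bslejg.pvle, gvusp, bsjuwl, gsji, slwo, swu → 7.

7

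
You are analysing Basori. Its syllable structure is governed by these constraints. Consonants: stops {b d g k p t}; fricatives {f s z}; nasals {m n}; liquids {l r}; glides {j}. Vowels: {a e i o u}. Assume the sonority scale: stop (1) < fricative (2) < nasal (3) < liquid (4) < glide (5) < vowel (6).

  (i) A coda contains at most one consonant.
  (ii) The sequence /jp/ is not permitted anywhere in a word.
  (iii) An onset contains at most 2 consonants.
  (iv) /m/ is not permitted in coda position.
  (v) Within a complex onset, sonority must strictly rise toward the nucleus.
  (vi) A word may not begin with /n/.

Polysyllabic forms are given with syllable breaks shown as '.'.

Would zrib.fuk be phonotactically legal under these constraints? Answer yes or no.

zrib.fuk — σ1 onset /zr/ (2→4 rises), coda /b/ ok; σ2 onset /f/, coda /k/ ok → phonotactically legal

yes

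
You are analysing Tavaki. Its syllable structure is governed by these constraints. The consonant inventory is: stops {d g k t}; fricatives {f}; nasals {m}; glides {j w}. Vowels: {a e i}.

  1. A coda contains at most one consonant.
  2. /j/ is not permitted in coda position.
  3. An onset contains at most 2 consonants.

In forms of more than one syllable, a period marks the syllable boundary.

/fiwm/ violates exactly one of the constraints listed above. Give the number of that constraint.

/fiwm/: syllable 1 coda /wm/ has 2 consonants (> 1).
This is a violation of constraint 1: "A coda contains at most one consonant."
The remaining constraints (2, 3) are satisfied.

1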